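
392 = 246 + 146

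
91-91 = 0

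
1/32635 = 1/32635= 0.00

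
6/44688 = 1/7448 = 0.00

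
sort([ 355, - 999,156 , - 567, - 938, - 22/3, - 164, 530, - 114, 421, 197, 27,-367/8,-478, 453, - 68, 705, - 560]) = [ - 999,  -  938, - 567, - 560, - 478, - 164, - 114, - 68 , - 367/8, - 22/3, 27,156 , 197,355,421, 453,530,705 ] 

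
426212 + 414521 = 840733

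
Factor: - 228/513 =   -  2^2 * 3^( - 2) = - 4/9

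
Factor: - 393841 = -7^1 * 56263^1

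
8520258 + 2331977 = 10852235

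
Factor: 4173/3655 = 3^1*5^( -1)*13^1*17^( - 1 )*43^ (  -  1)*107^1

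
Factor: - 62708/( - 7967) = 244/31  =  2^2 *31^(  -  1)*61^1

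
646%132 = 118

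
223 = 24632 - 24409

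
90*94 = 8460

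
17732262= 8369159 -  - 9363103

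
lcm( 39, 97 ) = 3783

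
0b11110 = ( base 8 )36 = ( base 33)u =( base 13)24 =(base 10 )30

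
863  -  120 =743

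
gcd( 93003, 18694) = 1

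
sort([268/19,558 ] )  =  [268/19,558] 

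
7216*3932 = 28373312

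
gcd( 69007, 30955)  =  151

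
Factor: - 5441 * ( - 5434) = 2^1*11^1*13^1*19^1 * 5441^1 = 29566394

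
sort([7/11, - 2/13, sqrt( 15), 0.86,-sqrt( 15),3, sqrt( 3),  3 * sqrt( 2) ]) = [ - sqrt( 15), - 2/13, 7/11, 0.86, sqrt(3), 3,sqrt ( 15), 3*sqrt(2) ] 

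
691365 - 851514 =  -160149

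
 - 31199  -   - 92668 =61469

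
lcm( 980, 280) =1960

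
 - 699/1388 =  - 699/1388 = - 0.50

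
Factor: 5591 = 5591^1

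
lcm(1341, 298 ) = 2682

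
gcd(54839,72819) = 899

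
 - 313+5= -308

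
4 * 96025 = 384100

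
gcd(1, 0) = 1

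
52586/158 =332+ 65/79  =  332.82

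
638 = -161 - -799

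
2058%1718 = 340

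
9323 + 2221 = 11544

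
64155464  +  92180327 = 156335791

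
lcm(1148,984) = 6888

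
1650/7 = 235+5/7 = 235.71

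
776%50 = 26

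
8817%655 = 302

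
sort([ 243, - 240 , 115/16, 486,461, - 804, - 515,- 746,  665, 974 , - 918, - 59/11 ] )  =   [ - 918 , - 804, - 746, - 515, - 240, - 59/11, 115/16,243, 461, 486, 665,974] 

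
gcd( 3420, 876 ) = 12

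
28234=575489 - 547255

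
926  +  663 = 1589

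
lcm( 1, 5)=5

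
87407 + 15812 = 103219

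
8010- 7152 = 858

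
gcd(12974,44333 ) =1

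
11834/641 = 11834/641 = 18.46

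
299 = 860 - 561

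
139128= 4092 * 34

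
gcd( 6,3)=3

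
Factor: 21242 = 2^1*13^1*19^1*43^1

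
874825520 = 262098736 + 612726784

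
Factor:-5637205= - 5^1*7^3*19^1*173^1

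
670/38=17+12/19= 17.63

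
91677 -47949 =43728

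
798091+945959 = 1744050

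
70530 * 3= 211590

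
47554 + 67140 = 114694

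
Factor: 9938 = 2^1*4969^1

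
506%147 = 65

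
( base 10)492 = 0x1EC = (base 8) 754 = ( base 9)606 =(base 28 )HG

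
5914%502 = 392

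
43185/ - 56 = -772 + 47/56 = - 771.16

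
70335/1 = 70335 =70335.00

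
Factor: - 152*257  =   - 2^3*19^1*257^1 = - 39064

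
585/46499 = 585/46499 = 0.01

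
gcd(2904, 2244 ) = 132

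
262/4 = 131/2= 65.50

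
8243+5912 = 14155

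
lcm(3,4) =12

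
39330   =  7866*5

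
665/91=95/13 = 7.31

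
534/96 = 5  +  9/16  =  5.56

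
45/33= 1+4/11 = 1.36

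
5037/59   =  85 + 22/59 =85.37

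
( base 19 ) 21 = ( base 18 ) 23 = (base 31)18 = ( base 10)39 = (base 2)100111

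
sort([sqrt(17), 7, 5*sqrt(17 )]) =[ sqrt ( 17),  7,5*sqrt(17)] 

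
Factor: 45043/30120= 2^( - 3 )*3^( - 1)*5^( - 1)*31^1  *251^ (  -  1 )*1453^1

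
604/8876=151/2219 = 0.07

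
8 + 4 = 12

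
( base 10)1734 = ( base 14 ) 8BC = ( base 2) 11011000110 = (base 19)4F5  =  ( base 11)1337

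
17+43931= 43948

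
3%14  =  3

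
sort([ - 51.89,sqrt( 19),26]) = [-51.89,sqrt( 19) , 26 ] 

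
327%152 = 23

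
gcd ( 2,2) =2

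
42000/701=59 + 641/701 = 59.91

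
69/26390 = 69/26390=0.00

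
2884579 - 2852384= 32195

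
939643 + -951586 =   -  11943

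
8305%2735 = 100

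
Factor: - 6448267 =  - 7^1*617^1*1493^1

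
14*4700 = 65800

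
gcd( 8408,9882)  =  2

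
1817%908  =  1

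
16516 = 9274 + 7242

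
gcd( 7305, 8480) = 5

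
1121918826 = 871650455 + 250268371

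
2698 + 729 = 3427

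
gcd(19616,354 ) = 2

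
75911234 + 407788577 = 483699811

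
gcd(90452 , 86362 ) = 2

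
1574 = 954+620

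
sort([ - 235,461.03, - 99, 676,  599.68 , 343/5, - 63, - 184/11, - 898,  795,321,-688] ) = [ - 898, - 688, - 235,-99, - 63, - 184/11, 343/5,321,461.03, 599.68 , 676, 795] 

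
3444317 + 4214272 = 7658589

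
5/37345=1/7469 = 0.00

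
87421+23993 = 111414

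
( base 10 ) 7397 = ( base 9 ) 11128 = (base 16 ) 1CE5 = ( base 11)5615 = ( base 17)18A2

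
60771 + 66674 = 127445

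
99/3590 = 99/3590= 0.03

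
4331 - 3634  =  697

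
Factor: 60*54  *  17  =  55080 = 2^3 * 3^4 *5^1* 17^1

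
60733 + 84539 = 145272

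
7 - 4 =3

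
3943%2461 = 1482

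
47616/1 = 47616 = 47616.00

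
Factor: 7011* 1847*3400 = 44027677800 = 2^3 * 3^2*5^2 * 17^1 * 19^1*41^1*1847^1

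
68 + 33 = 101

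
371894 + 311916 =683810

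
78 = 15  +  63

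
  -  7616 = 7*( - 1088) 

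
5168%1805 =1558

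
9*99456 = 895104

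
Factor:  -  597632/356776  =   - 2^4*29^1*277^( - 1 ) = - 464/277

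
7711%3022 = 1667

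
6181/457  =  13 + 240/457 = 13.53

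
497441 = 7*71063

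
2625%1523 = 1102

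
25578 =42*609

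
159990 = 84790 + 75200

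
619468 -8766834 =  -  8147366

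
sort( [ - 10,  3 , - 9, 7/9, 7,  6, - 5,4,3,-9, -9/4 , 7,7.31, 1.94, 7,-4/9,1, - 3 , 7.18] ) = [ - 10, - 9, - 9, - 5, - 3, - 9/4, - 4/9, 7/9, 1,1.94,3,3 , 4, 6, 7,7,7, 7.18,7.31 ] 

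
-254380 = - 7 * 36340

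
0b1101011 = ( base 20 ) 57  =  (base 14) 79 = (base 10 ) 107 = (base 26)43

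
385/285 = 1 + 20/57=1.35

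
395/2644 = 395/2644 = 0.15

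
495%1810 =495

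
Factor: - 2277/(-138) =33/2 = 2^ (-1 )*3^1*11^1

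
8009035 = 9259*865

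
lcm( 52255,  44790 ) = 313530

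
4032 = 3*1344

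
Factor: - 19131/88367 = -3^1*7^1 * 97^ ( - 1) =-21/97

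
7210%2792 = 1626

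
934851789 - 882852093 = 51999696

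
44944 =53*848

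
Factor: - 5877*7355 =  - 3^2*5^1*653^1 * 1471^1 = - 43225335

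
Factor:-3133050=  - 2^1 *3^1*5^2*20887^1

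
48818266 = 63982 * 763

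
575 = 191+384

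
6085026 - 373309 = 5711717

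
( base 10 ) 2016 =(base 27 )2KI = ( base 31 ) 231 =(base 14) A40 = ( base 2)11111100000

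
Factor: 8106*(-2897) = -23483082=-2^1*3^1*7^1*193^1*2897^1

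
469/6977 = 469/6977 = 0.07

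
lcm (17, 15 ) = 255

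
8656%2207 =2035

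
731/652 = 731/652 = 1.12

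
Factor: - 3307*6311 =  - 20870477 = - 3307^1*6311^1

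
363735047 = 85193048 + 278541999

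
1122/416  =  2+145/208 =2.70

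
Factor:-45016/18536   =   - 7^( - 1 )*17^1 = - 17/7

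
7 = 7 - 0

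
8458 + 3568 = 12026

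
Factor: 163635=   3^1*5^1*10909^1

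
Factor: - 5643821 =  -5643821^1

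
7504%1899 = 1807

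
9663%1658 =1373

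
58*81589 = 4732162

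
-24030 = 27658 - 51688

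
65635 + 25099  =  90734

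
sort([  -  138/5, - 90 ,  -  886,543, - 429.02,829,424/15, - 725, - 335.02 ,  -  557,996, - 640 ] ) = [ - 886,  -  725, - 640,  -  557, - 429.02, - 335.02, - 90, - 138/5,424/15, 543, 829,  996]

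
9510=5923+3587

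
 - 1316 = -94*14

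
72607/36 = 72607/36 =2016.86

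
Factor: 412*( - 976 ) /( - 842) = 2^5 * 61^1*103^1*421^( - 1) = 201056/421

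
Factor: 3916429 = 11^1*356039^1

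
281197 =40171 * 7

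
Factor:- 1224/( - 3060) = 2/5 = 2^1*5^( - 1)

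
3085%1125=835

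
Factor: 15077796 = 2^2*3^1*29^1* 37^1*1171^1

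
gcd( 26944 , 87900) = 4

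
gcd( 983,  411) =1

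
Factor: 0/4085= 0 = 0^1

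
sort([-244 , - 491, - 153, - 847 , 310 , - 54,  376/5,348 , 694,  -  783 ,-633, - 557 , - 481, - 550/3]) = [ - 847,  -  783, - 633, - 557, - 491, - 481 ,-244, - 550/3,-153 , - 54, 376/5, 310, 348 , 694]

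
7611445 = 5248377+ 2363068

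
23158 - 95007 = - 71849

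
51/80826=17/26942 =0.00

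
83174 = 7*11882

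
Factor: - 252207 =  -3^3*9341^1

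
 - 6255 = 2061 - 8316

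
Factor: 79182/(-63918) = - 67^( - 1)*83^1 = -83/67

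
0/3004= 0 = 0.00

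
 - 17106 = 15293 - 32399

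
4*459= 1836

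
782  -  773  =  9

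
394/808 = 197/404= 0.49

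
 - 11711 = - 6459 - 5252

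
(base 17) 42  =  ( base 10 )70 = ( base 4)1012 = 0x46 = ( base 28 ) 2e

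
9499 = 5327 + 4172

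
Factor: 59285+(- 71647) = -12362 = -2^1*7^1*883^1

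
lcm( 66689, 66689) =66689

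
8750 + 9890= 18640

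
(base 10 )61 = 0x3d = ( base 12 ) 51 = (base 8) 75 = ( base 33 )1S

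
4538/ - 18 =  - 253 + 8/9= - 252.11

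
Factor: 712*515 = 2^3  *  5^1*89^1*103^1 =366680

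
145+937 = 1082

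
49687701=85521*581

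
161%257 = 161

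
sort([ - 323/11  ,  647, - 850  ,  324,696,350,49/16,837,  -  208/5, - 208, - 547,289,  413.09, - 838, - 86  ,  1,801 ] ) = [ - 850, - 838, - 547,-208, - 86, - 208/5, - 323/11, 1,49/16, 289,324,350 , 413.09, 647 , 696, 801,837 ]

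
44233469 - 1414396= 42819073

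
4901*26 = 127426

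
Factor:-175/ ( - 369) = 3^ ( - 2 )*5^2* 7^1*41^( - 1 )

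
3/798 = 1/266= 0.00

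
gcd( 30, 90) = 30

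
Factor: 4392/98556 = 366/8213 = 2^1*3^1*43^ (-1)*61^1*191^(-1) 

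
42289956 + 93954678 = 136244634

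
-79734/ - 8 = 9966 + 3/4=9966.75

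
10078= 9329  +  749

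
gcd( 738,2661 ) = 3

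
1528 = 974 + 554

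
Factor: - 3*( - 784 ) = 2^4*3^1*7^2 = 2352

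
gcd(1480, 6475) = 185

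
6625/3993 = 6625/3993=1.66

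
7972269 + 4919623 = 12891892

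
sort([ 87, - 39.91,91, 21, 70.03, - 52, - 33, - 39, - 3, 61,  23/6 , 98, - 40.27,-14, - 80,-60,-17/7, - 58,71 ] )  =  [ - 80, - 60, - 58, - 52 , - 40.27, - 39.91,-39,-33,  -  14, - 3, - 17/7,23/6,21,61,70.03, 71, 87,91, 98]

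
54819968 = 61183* 896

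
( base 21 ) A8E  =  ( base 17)ff2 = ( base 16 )11f0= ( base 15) 1562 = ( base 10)4592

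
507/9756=169/3252 = 0.05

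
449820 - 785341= - 335521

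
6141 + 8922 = 15063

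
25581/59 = 25581/59 = 433.58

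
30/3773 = 30/3773 = 0.01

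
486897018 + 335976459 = 822873477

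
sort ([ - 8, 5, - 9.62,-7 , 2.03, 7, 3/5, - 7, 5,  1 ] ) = [-9.62, -8, - 7,  -  7,3/5, 1, 2.03, 5,  5 , 7]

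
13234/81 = 13234/81=163.38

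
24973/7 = 24973/7=3567.57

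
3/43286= 3/43286= 0.00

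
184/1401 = 184/1401=0.13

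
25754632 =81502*316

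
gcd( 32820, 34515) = 15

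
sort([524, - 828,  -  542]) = [-828, - 542,524]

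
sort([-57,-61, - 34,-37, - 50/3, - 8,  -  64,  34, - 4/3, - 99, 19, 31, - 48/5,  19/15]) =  [ - 99,-64, - 61,-57, - 37, - 34, - 50/3, - 48/5, - 8, - 4/3,  19/15, 19, 31,34 ]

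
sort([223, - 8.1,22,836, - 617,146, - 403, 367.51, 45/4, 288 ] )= [ - 617, - 403, - 8.1,  45/4,22,146,223, 288,367.51,836]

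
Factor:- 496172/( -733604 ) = 163/241 =163^1*241^( - 1 )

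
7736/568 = 967/71 = 13.62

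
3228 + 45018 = 48246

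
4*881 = 3524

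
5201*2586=13449786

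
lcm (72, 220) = 3960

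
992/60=248/15  =  16.53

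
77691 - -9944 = 87635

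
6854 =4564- - 2290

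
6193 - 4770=1423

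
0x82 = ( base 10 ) 130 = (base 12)aa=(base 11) 109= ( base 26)50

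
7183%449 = 448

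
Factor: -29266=-2^1*14633^1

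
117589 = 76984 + 40605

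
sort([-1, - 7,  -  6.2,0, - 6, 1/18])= [ - 7, - 6.2, - 6, - 1, 0, 1/18]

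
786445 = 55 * 14299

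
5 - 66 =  - 61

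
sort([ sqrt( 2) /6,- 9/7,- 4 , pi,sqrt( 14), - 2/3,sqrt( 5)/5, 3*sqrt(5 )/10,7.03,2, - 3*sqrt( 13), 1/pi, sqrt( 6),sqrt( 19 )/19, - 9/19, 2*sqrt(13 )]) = [  -  3 *sqrt(13 ), - 4, - 9/7, - 2/3, - 9/19, sqrt( 19 )/19, sqrt( 2)/6,  1/pi, sqrt( 5 )/5, 3*sqrt( 5) /10, 2, sqrt (6),pi, sqrt ( 14), 7.03, 2*sqrt(13) ] 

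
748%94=90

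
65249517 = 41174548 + 24074969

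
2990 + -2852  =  138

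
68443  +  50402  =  118845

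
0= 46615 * 0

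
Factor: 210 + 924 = 1134 = 2^1 * 3^4*7^1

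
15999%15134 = 865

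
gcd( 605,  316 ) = 1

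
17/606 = 17/606= 0.03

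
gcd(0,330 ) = 330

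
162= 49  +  113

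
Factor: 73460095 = 5^1*14692019^1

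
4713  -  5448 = -735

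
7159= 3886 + 3273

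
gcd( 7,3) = 1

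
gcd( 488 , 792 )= 8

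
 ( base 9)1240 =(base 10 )927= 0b1110011111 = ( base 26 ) 19h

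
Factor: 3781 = 19^1*199^1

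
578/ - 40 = -289/20 = - 14.45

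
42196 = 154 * 274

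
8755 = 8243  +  512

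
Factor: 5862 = 2^1 * 3^1* 977^1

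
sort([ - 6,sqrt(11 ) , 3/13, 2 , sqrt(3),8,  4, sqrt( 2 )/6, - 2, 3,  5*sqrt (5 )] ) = [ - 6,  -  2, 3/13, sqrt( 2 ) /6,sqrt(3 ),2,3,sqrt( 11 ) , 4, 8 , 5*sqrt( 5 )]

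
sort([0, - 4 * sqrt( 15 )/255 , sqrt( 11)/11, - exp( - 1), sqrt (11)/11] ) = [ - exp( - 1) , - 4*sqrt(15 )/255,0, sqrt( 11)/11,sqrt(11)/11 ]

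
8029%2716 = 2597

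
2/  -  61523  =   - 1 + 61521/61523 = - 0.00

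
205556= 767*268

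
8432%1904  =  816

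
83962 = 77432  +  6530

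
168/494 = 84/247 = 0.34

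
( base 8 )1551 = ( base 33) QF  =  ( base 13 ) 522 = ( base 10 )873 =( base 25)19n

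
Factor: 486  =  2^1 * 3^5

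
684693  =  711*963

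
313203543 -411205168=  - 98001625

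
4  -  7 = - 3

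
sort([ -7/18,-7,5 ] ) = [-7, - 7/18 , 5]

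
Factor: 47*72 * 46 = 155664=2^4*3^2*23^1*47^1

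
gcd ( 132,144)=12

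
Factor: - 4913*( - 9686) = 2^1* 17^3*29^1 * 167^1 = 47587318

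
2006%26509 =2006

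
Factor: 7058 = 2^1 * 3529^1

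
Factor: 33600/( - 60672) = - 2^( - 2 )*5^2*7^1*79^(- 1 )=-  175/316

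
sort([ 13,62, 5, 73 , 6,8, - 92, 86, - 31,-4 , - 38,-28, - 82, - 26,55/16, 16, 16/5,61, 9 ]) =[ - 92, - 82, - 38, - 31,- 28,-26, - 4,16/5, 55/16,5, 6, 8, 9, 13,16, 61,  62,73, 86 ] 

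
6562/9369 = 6562/9369 = 0.70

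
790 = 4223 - 3433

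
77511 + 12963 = 90474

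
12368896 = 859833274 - 847464378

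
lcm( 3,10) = 30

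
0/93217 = 0=0.00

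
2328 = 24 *97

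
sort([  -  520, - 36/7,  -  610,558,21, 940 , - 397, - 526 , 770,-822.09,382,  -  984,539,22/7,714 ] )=[ - 984, - 822.09, - 610, - 526, - 520, - 397,-36/7,  22/7 , 21,382,539, 558, 714,770, 940]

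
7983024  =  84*95036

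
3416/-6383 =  - 3416/6383  =  - 0.54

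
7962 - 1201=6761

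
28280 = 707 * 40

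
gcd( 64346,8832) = 2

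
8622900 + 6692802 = 15315702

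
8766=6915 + 1851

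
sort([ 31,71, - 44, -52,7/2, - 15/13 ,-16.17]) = [ - 52, - 44,-16.17,-15/13,7/2,  31, 71 ] 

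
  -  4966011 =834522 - 5800533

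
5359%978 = 469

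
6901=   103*67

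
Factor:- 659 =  - 659^1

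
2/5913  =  2/5913 = 0.00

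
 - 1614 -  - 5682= 4068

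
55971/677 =82 + 457/677 = 82.68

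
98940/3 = 32980 =32980.00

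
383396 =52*7373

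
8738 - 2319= 6419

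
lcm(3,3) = 3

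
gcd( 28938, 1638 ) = 546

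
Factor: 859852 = 2^2*7^2 *41^1*107^1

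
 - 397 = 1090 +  - 1487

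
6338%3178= 3160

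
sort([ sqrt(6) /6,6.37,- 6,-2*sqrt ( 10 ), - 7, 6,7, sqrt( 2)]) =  [ - 7, - 2*sqrt( 10),-6, sqrt( 6) /6,sqrt ( 2), 6,6.37, 7]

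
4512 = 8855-4343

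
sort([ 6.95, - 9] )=[ - 9,6.95]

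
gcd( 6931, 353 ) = 1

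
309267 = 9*34363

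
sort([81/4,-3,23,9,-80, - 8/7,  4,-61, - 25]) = [ - 80,-61, - 25, - 3, -8/7,4,9,81/4,23 ] 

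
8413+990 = 9403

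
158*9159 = 1447122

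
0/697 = 0 = 0.00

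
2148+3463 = 5611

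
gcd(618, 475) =1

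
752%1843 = 752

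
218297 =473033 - 254736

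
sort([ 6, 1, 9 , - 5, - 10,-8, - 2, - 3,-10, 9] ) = [ - 10,-10, - 8, - 5,  -  3, - 2, 1 , 6,9,9]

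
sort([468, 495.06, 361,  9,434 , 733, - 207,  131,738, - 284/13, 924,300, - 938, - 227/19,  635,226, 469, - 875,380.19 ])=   [-938, - 875,-207, - 284/13, - 227/19,9,131,226, 300,361,380.19, 434 , 468,  469,495.06,635,733,738,924 ] 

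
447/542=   447/542 =0.82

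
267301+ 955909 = 1223210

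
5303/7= 757 + 4/7 = 757.57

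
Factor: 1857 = 3^1*619^1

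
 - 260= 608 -868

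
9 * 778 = 7002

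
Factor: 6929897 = 13^1*17^1 * 31357^1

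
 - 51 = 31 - 82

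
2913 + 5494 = 8407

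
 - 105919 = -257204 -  - 151285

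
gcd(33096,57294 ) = 6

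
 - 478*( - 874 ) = 417772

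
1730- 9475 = -7745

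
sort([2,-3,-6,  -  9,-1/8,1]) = [ - 9,-6, - 3, - 1/8,1 , 2 ]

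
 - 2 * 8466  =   - 16932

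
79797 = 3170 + 76627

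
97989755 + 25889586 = 123879341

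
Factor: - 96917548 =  - 2^2*7^1*13^1 * 449^1 *593^1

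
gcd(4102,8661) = 1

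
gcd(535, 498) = 1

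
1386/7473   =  462/2491  =  0.19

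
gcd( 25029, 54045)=9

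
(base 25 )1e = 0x27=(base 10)39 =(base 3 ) 1110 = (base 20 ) 1J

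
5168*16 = 82688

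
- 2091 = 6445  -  8536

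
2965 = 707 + 2258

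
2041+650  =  2691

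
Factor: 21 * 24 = 504= 2^3*3^2*7^1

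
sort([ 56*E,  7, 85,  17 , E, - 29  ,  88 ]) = [- 29 , E, 7, 17, 85, 88, 56*E]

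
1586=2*793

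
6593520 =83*79440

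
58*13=754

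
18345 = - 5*( - 3669 )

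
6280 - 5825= 455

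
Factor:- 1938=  - 2^1*3^1*17^1*19^1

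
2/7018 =1/3509 = 0.00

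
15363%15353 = 10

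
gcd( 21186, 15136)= 22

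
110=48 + 62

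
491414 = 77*6382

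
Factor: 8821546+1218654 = 10040200 = 2^3*5^2*17^1 * 2953^1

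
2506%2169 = 337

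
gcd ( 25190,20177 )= 1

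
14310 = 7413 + 6897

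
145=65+80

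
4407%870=57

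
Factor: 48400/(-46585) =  - 80/77 = -2^4*5^1*7^ (-1)*11^ (- 1)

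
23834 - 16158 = 7676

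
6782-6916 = -134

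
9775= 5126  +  4649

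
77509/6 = 77509/6 = 12918.17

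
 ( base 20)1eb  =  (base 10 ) 691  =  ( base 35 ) jq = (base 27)pg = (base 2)1010110011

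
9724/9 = 1080 + 4/9 = 1080.44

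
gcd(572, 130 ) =26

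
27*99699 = 2691873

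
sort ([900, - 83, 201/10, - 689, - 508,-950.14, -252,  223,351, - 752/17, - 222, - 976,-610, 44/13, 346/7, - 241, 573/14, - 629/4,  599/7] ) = [ - 976, - 950.14, -689, - 610, - 508, - 252, - 241, - 222, - 629/4, - 83, - 752/17, 44/13 , 201/10, 573/14, 346/7,  599/7,223, 351, 900 ]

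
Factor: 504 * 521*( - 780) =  - 2^5*3^3*5^1*  7^1*  13^1*521^1 = -204815520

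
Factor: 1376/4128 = 3^ ( - 1 ) = 1/3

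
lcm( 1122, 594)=10098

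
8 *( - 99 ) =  - 792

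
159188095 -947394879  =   - 788206784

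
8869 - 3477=5392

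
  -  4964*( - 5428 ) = 26944592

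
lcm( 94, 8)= 376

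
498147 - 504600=- 6453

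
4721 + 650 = 5371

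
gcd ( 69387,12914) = 1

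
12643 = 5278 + 7365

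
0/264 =0=0.00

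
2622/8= 1311/4 = 327.75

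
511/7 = 73 = 73.00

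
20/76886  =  10/38443 = 0.00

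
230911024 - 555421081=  - 324510057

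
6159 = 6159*1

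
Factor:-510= - 2^1 * 3^1 *5^1 * 17^1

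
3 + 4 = 7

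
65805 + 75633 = 141438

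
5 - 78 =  - 73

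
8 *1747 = 13976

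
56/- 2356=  - 1 + 575/589 = - 0.02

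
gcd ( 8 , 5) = 1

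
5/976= 5/976= 0.01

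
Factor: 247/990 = 2^ ( - 1)*3^( - 2 )*5^( - 1 )  *  11^( - 1 )*13^1*19^1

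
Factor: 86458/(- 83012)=  -  2^( - 1 )*139^1*311^1 * 20753^( - 1 ) = - 43229/41506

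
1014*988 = 1001832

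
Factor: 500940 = 2^2*3^2*5^1*11^2*23^1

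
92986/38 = 2447 = 2447.00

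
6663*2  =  13326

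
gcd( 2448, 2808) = 72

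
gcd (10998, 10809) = 9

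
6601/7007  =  943/1001 = 0.94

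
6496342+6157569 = 12653911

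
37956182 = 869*43678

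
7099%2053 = 940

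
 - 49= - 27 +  - 22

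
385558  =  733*526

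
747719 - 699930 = 47789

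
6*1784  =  10704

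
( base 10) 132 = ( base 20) 6c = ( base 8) 204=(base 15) 8C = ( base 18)76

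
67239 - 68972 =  - 1733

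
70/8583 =70/8583= 0.01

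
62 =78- 16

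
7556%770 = 626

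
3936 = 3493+443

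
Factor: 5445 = 3^2*5^1*11^2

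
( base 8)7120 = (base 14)149A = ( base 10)3664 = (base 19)a2g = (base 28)4IO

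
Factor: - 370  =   - 2^1*5^1*37^1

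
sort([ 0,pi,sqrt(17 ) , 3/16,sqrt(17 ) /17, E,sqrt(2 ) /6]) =[ 0,3/16, sqrt( 2 ) /6,sqrt( 17) /17, E, pi,sqrt(17) ]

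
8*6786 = 54288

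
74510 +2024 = 76534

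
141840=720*197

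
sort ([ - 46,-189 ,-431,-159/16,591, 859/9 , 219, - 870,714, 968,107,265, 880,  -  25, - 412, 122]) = [-870 , - 431, - 412, - 189, - 46, - 25,-159/16, 859/9, 107,  122, 219, 265,591,714,880,968]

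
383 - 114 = 269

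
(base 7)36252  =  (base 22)j92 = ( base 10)9396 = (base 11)7072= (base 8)22264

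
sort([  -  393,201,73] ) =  [ - 393, 73, 201 ] 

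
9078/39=232 + 10/13 = 232.77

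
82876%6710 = 2356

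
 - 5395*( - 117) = 631215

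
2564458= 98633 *26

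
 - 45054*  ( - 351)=15813954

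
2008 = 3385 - 1377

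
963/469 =2 + 25/469=2.05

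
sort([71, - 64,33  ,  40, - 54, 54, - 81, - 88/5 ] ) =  [ - 81, - 64, - 54 , - 88/5, 33, 40,54,71]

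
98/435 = 98/435=0.23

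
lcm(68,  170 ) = 340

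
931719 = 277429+654290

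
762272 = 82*9296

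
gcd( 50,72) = 2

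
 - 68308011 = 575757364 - 644065375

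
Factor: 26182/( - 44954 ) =-53/91 =- 7^( - 1)*13^( - 1 )*53^1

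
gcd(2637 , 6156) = 9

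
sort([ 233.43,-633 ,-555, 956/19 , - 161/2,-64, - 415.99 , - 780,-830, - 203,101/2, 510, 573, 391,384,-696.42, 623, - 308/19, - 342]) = [ - 830, - 780, -696.42,  -  633,-555,-415.99,-342, - 203,-161/2, - 64,-308/19, 956/19,  101/2,233.43, 384, 391, 510, 573, 623 ] 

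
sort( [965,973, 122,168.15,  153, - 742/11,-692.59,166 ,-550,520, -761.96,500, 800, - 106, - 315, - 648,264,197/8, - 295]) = [ - 761.96, - 692.59 , - 648, - 550, - 315, - 295,-106,-742/11,197/8, 122,153, 166,168.15, 264, 500,520, 800, 965, 973 ]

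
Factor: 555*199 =3^1*5^1*37^1 * 199^1 = 110445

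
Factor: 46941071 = 67^1  *641^1*1093^1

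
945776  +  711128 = 1656904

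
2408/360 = 6 + 31/45 = 6.69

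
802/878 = 401/439 = 0.91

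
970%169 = 125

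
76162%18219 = 3286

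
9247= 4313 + 4934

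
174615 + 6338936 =6513551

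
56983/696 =56983/696 = 81.87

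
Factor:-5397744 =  - 2^4 * 3^1 * 11^1 * 10223^1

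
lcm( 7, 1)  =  7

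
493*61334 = 30237662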